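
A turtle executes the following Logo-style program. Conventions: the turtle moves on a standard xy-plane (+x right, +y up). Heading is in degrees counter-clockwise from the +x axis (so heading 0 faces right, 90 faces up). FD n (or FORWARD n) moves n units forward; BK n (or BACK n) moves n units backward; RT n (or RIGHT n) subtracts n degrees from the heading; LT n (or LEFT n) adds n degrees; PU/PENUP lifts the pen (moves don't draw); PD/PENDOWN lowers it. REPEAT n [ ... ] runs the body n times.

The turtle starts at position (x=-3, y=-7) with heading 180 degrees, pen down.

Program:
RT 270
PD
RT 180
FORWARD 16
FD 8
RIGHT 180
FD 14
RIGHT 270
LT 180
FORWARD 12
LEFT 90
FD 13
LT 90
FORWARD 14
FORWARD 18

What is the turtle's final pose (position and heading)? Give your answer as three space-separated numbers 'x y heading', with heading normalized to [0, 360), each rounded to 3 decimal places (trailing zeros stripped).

Answer: 17 -10 0

Derivation:
Executing turtle program step by step:
Start: pos=(-3,-7), heading=180, pen down
RT 270: heading 180 -> 270
PD: pen down
RT 180: heading 270 -> 90
FD 16: (-3,-7) -> (-3,9) [heading=90, draw]
FD 8: (-3,9) -> (-3,17) [heading=90, draw]
RT 180: heading 90 -> 270
FD 14: (-3,17) -> (-3,3) [heading=270, draw]
RT 270: heading 270 -> 0
LT 180: heading 0 -> 180
FD 12: (-3,3) -> (-15,3) [heading=180, draw]
LT 90: heading 180 -> 270
FD 13: (-15,3) -> (-15,-10) [heading=270, draw]
LT 90: heading 270 -> 0
FD 14: (-15,-10) -> (-1,-10) [heading=0, draw]
FD 18: (-1,-10) -> (17,-10) [heading=0, draw]
Final: pos=(17,-10), heading=0, 7 segment(s) drawn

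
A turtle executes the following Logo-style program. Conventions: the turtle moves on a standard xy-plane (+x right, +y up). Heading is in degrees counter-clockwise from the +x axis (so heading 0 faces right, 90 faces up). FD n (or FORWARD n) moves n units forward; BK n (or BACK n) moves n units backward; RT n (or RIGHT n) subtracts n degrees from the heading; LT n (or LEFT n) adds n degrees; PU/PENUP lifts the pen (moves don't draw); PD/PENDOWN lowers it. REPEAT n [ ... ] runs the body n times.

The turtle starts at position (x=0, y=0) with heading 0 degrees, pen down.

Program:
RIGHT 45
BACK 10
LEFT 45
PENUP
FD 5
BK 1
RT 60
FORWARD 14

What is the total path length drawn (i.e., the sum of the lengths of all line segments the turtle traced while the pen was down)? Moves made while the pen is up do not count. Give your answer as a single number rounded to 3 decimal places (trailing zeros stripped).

Answer: 10

Derivation:
Executing turtle program step by step:
Start: pos=(0,0), heading=0, pen down
RT 45: heading 0 -> 315
BK 10: (0,0) -> (-7.071,7.071) [heading=315, draw]
LT 45: heading 315 -> 0
PU: pen up
FD 5: (-7.071,7.071) -> (-2.071,7.071) [heading=0, move]
BK 1: (-2.071,7.071) -> (-3.071,7.071) [heading=0, move]
RT 60: heading 0 -> 300
FD 14: (-3.071,7.071) -> (3.929,-5.053) [heading=300, move]
Final: pos=(3.929,-5.053), heading=300, 1 segment(s) drawn

Segment lengths:
  seg 1: (0,0) -> (-7.071,7.071), length = 10
Total = 10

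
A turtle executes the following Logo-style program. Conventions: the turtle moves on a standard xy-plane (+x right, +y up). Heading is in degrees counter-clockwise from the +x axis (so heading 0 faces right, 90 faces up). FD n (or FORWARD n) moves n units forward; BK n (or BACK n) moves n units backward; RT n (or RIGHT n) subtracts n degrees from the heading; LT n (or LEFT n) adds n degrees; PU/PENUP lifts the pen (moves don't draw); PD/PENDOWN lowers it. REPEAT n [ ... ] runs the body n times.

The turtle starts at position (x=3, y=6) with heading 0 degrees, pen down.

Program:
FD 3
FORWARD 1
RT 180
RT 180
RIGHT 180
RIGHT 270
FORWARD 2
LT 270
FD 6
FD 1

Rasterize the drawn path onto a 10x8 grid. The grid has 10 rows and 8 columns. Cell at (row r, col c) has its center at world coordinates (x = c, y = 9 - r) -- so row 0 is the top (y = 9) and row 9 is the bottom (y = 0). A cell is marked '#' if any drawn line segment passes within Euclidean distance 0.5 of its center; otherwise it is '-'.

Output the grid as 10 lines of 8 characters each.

Segment 0: (3,6) -> (6,6)
Segment 1: (6,6) -> (7,6)
Segment 2: (7,6) -> (7,4)
Segment 3: (7,4) -> (1,4)
Segment 4: (1,4) -> (0,4)

Answer: --------
--------
--------
---#####
-------#
########
--------
--------
--------
--------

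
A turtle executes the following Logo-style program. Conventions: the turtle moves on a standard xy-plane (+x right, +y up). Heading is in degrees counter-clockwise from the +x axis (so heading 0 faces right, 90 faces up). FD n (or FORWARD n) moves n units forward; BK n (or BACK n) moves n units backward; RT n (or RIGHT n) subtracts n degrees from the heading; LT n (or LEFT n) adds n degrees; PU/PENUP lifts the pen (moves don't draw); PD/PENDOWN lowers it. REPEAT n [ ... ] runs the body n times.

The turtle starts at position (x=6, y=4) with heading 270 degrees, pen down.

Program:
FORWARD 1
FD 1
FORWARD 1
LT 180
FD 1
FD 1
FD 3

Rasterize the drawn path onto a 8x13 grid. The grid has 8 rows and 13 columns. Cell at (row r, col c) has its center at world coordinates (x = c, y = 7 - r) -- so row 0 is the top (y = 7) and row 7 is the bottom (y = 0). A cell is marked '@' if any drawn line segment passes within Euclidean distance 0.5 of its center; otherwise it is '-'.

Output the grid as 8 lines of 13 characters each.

Segment 0: (6,4) -> (6,3)
Segment 1: (6,3) -> (6,2)
Segment 2: (6,2) -> (6,1)
Segment 3: (6,1) -> (6,2)
Segment 4: (6,2) -> (6,3)
Segment 5: (6,3) -> (6,6)

Answer: -------------
------@------
------@------
------@------
------@------
------@------
------@------
-------------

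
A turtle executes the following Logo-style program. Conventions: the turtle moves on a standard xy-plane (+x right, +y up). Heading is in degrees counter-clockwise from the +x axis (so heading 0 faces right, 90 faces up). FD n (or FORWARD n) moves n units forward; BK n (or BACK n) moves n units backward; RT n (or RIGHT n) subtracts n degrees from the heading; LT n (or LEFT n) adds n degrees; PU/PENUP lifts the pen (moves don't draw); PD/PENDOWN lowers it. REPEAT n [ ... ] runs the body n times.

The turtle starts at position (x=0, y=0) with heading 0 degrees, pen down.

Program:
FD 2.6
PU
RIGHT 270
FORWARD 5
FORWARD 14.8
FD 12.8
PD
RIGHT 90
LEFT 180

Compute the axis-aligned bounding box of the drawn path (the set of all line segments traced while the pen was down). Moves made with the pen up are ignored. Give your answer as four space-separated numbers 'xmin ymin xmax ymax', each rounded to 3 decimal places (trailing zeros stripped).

Answer: 0 0 2.6 0

Derivation:
Executing turtle program step by step:
Start: pos=(0,0), heading=0, pen down
FD 2.6: (0,0) -> (2.6,0) [heading=0, draw]
PU: pen up
RT 270: heading 0 -> 90
FD 5: (2.6,0) -> (2.6,5) [heading=90, move]
FD 14.8: (2.6,5) -> (2.6,19.8) [heading=90, move]
FD 12.8: (2.6,19.8) -> (2.6,32.6) [heading=90, move]
PD: pen down
RT 90: heading 90 -> 0
LT 180: heading 0 -> 180
Final: pos=(2.6,32.6), heading=180, 1 segment(s) drawn

Segment endpoints: x in {0, 2.6}, y in {0}
xmin=0, ymin=0, xmax=2.6, ymax=0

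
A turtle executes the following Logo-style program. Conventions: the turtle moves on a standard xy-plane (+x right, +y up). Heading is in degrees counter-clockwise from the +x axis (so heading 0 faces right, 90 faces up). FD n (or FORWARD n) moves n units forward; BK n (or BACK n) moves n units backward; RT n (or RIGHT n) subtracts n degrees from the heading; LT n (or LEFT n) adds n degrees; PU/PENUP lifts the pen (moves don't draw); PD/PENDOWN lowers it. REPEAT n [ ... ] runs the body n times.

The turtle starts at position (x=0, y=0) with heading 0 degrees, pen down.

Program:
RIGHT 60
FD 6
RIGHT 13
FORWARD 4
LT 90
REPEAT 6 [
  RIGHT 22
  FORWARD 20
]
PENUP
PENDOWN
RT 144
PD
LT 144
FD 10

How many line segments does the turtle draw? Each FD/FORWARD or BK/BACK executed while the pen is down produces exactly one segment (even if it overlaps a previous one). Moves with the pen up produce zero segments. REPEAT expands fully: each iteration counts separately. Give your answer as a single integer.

Executing turtle program step by step:
Start: pos=(0,0), heading=0, pen down
RT 60: heading 0 -> 300
FD 6: (0,0) -> (3,-5.196) [heading=300, draw]
RT 13: heading 300 -> 287
FD 4: (3,-5.196) -> (4.169,-9.021) [heading=287, draw]
LT 90: heading 287 -> 17
REPEAT 6 [
  -- iteration 1/6 --
  RT 22: heading 17 -> 355
  FD 20: (4.169,-9.021) -> (24.093,-10.764) [heading=355, draw]
  -- iteration 2/6 --
  RT 22: heading 355 -> 333
  FD 20: (24.093,-10.764) -> (41.914,-19.844) [heading=333, draw]
  -- iteration 3/6 --
  RT 22: heading 333 -> 311
  FD 20: (41.914,-19.844) -> (55.035,-34.938) [heading=311, draw]
  -- iteration 4/6 --
  RT 22: heading 311 -> 289
  FD 20: (55.035,-34.938) -> (61.546,-53.849) [heading=289, draw]
  -- iteration 5/6 --
  RT 22: heading 289 -> 267
  FD 20: (61.546,-53.849) -> (60.499,-73.821) [heading=267, draw]
  -- iteration 6/6 --
  RT 22: heading 267 -> 245
  FD 20: (60.499,-73.821) -> (52.047,-91.948) [heading=245, draw]
]
PU: pen up
PD: pen down
RT 144: heading 245 -> 101
PD: pen down
LT 144: heading 101 -> 245
FD 10: (52.047,-91.948) -> (47.821,-101.011) [heading=245, draw]
Final: pos=(47.821,-101.011), heading=245, 9 segment(s) drawn
Segments drawn: 9

Answer: 9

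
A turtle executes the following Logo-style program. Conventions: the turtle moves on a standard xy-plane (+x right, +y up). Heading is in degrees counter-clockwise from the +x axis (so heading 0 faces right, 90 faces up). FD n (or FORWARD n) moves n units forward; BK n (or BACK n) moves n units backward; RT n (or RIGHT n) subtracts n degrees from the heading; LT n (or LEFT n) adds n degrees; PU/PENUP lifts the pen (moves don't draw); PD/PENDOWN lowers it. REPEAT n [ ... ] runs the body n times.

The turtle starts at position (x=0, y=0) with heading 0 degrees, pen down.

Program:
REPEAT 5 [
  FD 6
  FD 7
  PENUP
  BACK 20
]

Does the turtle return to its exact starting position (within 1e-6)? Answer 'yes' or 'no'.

Answer: no

Derivation:
Executing turtle program step by step:
Start: pos=(0,0), heading=0, pen down
REPEAT 5 [
  -- iteration 1/5 --
  FD 6: (0,0) -> (6,0) [heading=0, draw]
  FD 7: (6,0) -> (13,0) [heading=0, draw]
  PU: pen up
  BK 20: (13,0) -> (-7,0) [heading=0, move]
  -- iteration 2/5 --
  FD 6: (-7,0) -> (-1,0) [heading=0, move]
  FD 7: (-1,0) -> (6,0) [heading=0, move]
  PU: pen up
  BK 20: (6,0) -> (-14,0) [heading=0, move]
  -- iteration 3/5 --
  FD 6: (-14,0) -> (-8,0) [heading=0, move]
  FD 7: (-8,0) -> (-1,0) [heading=0, move]
  PU: pen up
  BK 20: (-1,0) -> (-21,0) [heading=0, move]
  -- iteration 4/5 --
  FD 6: (-21,0) -> (-15,0) [heading=0, move]
  FD 7: (-15,0) -> (-8,0) [heading=0, move]
  PU: pen up
  BK 20: (-8,0) -> (-28,0) [heading=0, move]
  -- iteration 5/5 --
  FD 6: (-28,0) -> (-22,0) [heading=0, move]
  FD 7: (-22,0) -> (-15,0) [heading=0, move]
  PU: pen up
  BK 20: (-15,0) -> (-35,0) [heading=0, move]
]
Final: pos=(-35,0), heading=0, 2 segment(s) drawn

Start position: (0, 0)
Final position: (-35, 0)
Distance = 35; >= 1e-6 -> NOT closed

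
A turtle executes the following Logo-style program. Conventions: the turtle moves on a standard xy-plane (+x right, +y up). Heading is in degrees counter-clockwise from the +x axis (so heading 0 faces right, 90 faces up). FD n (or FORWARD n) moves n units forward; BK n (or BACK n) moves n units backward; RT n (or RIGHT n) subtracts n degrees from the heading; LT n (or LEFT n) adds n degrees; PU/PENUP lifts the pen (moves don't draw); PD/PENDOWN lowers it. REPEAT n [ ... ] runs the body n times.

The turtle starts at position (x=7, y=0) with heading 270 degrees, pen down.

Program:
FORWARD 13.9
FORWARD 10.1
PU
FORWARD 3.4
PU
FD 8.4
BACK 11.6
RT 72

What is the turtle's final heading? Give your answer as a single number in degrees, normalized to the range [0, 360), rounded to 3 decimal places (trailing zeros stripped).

Answer: 198

Derivation:
Executing turtle program step by step:
Start: pos=(7,0), heading=270, pen down
FD 13.9: (7,0) -> (7,-13.9) [heading=270, draw]
FD 10.1: (7,-13.9) -> (7,-24) [heading=270, draw]
PU: pen up
FD 3.4: (7,-24) -> (7,-27.4) [heading=270, move]
PU: pen up
FD 8.4: (7,-27.4) -> (7,-35.8) [heading=270, move]
BK 11.6: (7,-35.8) -> (7,-24.2) [heading=270, move]
RT 72: heading 270 -> 198
Final: pos=(7,-24.2), heading=198, 2 segment(s) drawn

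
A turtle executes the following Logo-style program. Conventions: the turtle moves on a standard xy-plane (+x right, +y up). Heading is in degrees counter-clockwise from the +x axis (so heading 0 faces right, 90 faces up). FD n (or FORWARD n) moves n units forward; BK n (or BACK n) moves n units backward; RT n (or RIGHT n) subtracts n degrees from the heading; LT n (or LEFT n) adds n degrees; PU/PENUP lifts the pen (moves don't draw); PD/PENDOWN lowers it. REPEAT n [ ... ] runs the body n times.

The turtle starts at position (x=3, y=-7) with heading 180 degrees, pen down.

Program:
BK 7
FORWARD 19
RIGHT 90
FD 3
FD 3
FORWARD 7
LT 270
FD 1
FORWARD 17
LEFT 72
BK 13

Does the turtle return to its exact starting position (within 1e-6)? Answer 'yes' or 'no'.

Answer: no

Derivation:
Executing turtle program step by step:
Start: pos=(3,-7), heading=180, pen down
BK 7: (3,-7) -> (10,-7) [heading=180, draw]
FD 19: (10,-7) -> (-9,-7) [heading=180, draw]
RT 90: heading 180 -> 90
FD 3: (-9,-7) -> (-9,-4) [heading=90, draw]
FD 3: (-9,-4) -> (-9,-1) [heading=90, draw]
FD 7: (-9,-1) -> (-9,6) [heading=90, draw]
LT 270: heading 90 -> 0
FD 1: (-9,6) -> (-8,6) [heading=0, draw]
FD 17: (-8,6) -> (9,6) [heading=0, draw]
LT 72: heading 0 -> 72
BK 13: (9,6) -> (4.983,-6.364) [heading=72, draw]
Final: pos=(4.983,-6.364), heading=72, 8 segment(s) drawn

Start position: (3, -7)
Final position: (4.983, -6.364)
Distance = 2.082; >= 1e-6 -> NOT closed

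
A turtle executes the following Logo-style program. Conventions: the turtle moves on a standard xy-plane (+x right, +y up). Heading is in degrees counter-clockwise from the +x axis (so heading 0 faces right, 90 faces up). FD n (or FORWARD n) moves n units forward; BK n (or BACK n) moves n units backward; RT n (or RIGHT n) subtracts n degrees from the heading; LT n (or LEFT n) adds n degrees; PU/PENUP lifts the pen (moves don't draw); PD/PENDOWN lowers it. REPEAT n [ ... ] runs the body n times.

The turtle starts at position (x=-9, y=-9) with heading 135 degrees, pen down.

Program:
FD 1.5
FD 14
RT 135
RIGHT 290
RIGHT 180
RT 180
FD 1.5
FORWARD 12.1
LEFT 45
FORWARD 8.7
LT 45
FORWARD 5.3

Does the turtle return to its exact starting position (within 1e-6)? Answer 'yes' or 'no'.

Answer: no

Derivation:
Executing turtle program step by step:
Start: pos=(-9,-9), heading=135, pen down
FD 1.5: (-9,-9) -> (-10.061,-7.939) [heading=135, draw]
FD 14: (-10.061,-7.939) -> (-19.96,1.96) [heading=135, draw]
RT 135: heading 135 -> 0
RT 290: heading 0 -> 70
RT 180: heading 70 -> 250
RT 180: heading 250 -> 70
FD 1.5: (-19.96,1.96) -> (-19.447,3.37) [heading=70, draw]
FD 12.1: (-19.447,3.37) -> (-15.309,14.74) [heading=70, draw]
LT 45: heading 70 -> 115
FD 8.7: (-15.309,14.74) -> (-18.985,22.625) [heading=115, draw]
LT 45: heading 115 -> 160
FD 5.3: (-18.985,22.625) -> (-23.966,24.438) [heading=160, draw]
Final: pos=(-23.966,24.438), heading=160, 6 segment(s) drawn

Start position: (-9, -9)
Final position: (-23.966, 24.438)
Distance = 36.634; >= 1e-6 -> NOT closed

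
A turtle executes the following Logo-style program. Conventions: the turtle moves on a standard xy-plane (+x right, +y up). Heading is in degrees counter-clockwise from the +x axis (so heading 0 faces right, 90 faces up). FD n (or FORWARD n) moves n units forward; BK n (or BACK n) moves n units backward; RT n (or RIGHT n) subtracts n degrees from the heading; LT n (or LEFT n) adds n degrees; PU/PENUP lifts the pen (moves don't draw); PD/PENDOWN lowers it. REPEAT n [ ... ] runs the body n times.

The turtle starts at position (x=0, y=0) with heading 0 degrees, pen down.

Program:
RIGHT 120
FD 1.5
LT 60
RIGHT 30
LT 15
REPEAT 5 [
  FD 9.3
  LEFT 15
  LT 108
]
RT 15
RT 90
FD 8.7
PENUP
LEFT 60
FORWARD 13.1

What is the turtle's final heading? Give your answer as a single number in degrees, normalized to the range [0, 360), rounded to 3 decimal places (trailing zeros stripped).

Answer: 135

Derivation:
Executing turtle program step by step:
Start: pos=(0,0), heading=0, pen down
RT 120: heading 0 -> 240
FD 1.5: (0,0) -> (-0.75,-1.299) [heading=240, draw]
LT 60: heading 240 -> 300
RT 30: heading 300 -> 270
LT 15: heading 270 -> 285
REPEAT 5 [
  -- iteration 1/5 --
  FD 9.3: (-0.75,-1.299) -> (1.657,-10.282) [heading=285, draw]
  LT 15: heading 285 -> 300
  LT 108: heading 300 -> 48
  -- iteration 2/5 --
  FD 9.3: (1.657,-10.282) -> (7.88,-3.371) [heading=48, draw]
  LT 15: heading 48 -> 63
  LT 108: heading 63 -> 171
  -- iteration 3/5 --
  FD 9.3: (7.88,-3.371) -> (-1.306,-1.916) [heading=171, draw]
  LT 15: heading 171 -> 186
  LT 108: heading 186 -> 294
  -- iteration 4/5 --
  FD 9.3: (-1.306,-1.916) -> (2.477,-10.412) [heading=294, draw]
  LT 15: heading 294 -> 309
  LT 108: heading 309 -> 57
  -- iteration 5/5 --
  FD 9.3: (2.477,-10.412) -> (7.542,-2.612) [heading=57, draw]
  LT 15: heading 57 -> 72
  LT 108: heading 72 -> 180
]
RT 15: heading 180 -> 165
RT 90: heading 165 -> 75
FD 8.7: (7.542,-2.612) -> (9.794,5.791) [heading=75, draw]
PU: pen up
LT 60: heading 75 -> 135
FD 13.1: (9.794,5.791) -> (0.531,15.054) [heading=135, move]
Final: pos=(0.531,15.054), heading=135, 7 segment(s) drawn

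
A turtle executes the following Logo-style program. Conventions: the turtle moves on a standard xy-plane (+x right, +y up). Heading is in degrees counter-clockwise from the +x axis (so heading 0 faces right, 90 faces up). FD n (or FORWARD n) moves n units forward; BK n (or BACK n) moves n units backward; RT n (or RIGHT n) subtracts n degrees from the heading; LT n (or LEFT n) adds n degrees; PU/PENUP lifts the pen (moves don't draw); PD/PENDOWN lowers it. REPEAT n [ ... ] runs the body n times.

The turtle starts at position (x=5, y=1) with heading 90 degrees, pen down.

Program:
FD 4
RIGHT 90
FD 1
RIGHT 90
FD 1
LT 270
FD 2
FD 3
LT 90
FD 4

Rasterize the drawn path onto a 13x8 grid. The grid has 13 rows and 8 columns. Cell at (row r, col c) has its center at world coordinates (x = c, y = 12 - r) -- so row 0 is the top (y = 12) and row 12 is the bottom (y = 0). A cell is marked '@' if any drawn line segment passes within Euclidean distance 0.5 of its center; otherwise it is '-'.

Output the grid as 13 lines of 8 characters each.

Segment 0: (5,1) -> (5,5)
Segment 1: (5,5) -> (6,5)
Segment 2: (6,5) -> (6,4)
Segment 3: (6,4) -> (4,4)
Segment 4: (4,4) -> (1,4)
Segment 5: (1,4) -> (1,0)

Answer: --------
--------
--------
--------
--------
--------
--------
-----@@-
-@@@@@@-
-@---@--
-@---@--
-@---@--
-@------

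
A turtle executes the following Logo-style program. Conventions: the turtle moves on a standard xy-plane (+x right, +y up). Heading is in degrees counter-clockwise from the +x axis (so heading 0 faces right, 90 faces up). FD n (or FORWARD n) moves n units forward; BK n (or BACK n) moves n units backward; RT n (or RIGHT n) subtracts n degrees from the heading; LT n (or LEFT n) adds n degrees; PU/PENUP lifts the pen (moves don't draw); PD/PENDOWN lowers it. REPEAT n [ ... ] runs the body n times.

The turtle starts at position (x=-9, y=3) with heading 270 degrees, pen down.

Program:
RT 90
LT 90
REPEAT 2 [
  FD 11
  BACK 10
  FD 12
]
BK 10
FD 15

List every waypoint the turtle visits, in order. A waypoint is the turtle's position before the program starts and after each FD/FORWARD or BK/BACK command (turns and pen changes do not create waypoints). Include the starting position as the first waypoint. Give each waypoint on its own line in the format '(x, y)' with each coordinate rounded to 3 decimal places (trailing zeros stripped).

Answer: (-9, 3)
(-9, -8)
(-9, 2)
(-9, -10)
(-9, -21)
(-9, -11)
(-9, -23)
(-9, -13)
(-9, -28)

Derivation:
Executing turtle program step by step:
Start: pos=(-9,3), heading=270, pen down
RT 90: heading 270 -> 180
LT 90: heading 180 -> 270
REPEAT 2 [
  -- iteration 1/2 --
  FD 11: (-9,3) -> (-9,-8) [heading=270, draw]
  BK 10: (-9,-8) -> (-9,2) [heading=270, draw]
  FD 12: (-9,2) -> (-9,-10) [heading=270, draw]
  -- iteration 2/2 --
  FD 11: (-9,-10) -> (-9,-21) [heading=270, draw]
  BK 10: (-9,-21) -> (-9,-11) [heading=270, draw]
  FD 12: (-9,-11) -> (-9,-23) [heading=270, draw]
]
BK 10: (-9,-23) -> (-9,-13) [heading=270, draw]
FD 15: (-9,-13) -> (-9,-28) [heading=270, draw]
Final: pos=(-9,-28), heading=270, 8 segment(s) drawn
Waypoints (9 total):
(-9, 3)
(-9, -8)
(-9, 2)
(-9, -10)
(-9, -21)
(-9, -11)
(-9, -23)
(-9, -13)
(-9, -28)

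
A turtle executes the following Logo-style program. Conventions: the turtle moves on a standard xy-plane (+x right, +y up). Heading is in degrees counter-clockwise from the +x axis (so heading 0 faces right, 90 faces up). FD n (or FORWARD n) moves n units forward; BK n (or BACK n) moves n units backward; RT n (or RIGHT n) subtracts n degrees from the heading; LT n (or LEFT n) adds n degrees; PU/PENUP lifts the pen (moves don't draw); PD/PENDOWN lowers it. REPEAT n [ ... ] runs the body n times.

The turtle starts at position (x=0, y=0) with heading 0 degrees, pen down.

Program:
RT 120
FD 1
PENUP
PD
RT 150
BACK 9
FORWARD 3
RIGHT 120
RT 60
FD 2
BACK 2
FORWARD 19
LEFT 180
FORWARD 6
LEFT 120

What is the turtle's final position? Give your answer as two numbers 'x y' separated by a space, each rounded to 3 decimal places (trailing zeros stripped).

Executing turtle program step by step:
Start: pos=(0,0), heading=0, pen down
RT 120: heading 0 -> 240
FD 1: (0,0) -> (-0.5,-0.866) [heading=240, draw]
PU: pen up
PD: pen down
RT 150: heading 240 -> 90
BK 9: (-0.5,-0.866) -> (-0.5,-9.866) [heading=90, draw]
FD 3: (-0.5,-9.866) -> (-0.5,-6.866) [heading=90, draw]
RT 120: heading 90 -> 330
RT 60: heading 330 -> 270
FD 2: (-0.5,-6.866) -> (-0.5,-8.866) [heading=270, draw]
BK 2: (-0.5,-8.866) -> (-0.5,-6.866) [heading=270, draw]
FD 19: (-0.5,-6.866) -> (-0.5,-25.866) [heading=270, draw]
LT 180: heading 270 -> 90
FD 6: (-0.5,-25.866) -> (-0.5,-19.866) [heading=90, draw]
LT 120: heading 90 -> 210
Final: pos=(-0.5,-19.866), heading=210, 7 segment(s) drawn

Answer: -0.5 -19.866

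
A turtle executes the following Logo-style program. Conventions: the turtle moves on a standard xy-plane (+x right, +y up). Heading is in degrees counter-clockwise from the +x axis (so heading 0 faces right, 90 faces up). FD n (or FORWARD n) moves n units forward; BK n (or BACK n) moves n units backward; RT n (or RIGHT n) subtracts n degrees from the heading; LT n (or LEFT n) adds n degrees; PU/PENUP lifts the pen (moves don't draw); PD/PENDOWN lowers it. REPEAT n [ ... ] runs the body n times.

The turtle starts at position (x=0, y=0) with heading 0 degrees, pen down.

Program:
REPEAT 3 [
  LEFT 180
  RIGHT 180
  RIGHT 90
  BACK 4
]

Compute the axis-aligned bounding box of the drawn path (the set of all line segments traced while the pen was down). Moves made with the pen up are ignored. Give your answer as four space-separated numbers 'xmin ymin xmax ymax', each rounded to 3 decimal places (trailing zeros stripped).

Executing turtle program step by step:
Start: pos=(0,0), heading=0, pen down
REPEAT 3 [
  -- iteration 1/3 --
  LT 180: heading 0 -> 180
  RT 180: heading 180 -> 0
  RT 90: heading 0 -> 270
  BK 4: (0,0) -> (0,4) [heading=270, draw]
  -- iteration 2/3 --
  LT 180: heading 270 -> 90
  RT 180: heading 90 -> 270
  RT 90: heading 270 -> 180
  BK 4: (0,4) -> (4,4) [heading=180, draw]
  -- iteration 3/3 --
  LT 180: heading 180 -> 0
  RT 180: heading 0 -> 180
  RT 90: heading 180 -> 90
  BK 4: (4,4) -> (4,0) [heading=90, draw]
]
Final: pos=(4,0), heading=90, 3 segment(s) drawn

Segment endpoints: x in {0, 0, 4, 4}, y in {0, 0, 4, 4}
xmin=0, ymin=0, xmax=4, ymax=4

Answer: 0 0 4 4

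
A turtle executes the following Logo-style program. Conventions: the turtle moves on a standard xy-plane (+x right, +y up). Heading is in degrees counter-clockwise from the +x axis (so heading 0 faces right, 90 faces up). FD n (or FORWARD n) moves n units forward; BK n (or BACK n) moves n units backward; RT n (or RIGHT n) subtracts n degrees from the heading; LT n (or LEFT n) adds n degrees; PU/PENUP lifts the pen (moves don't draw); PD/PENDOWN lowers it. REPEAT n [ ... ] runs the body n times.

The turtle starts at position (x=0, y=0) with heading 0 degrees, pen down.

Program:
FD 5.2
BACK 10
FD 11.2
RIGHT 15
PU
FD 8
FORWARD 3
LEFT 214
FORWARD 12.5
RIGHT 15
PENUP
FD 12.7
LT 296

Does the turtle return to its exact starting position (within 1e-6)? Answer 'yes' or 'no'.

Executing turtle program step by step:
Start: pos=(0,0), heading=0, pen down
FD 5.2: (0,0) -> (5.2,0) [heading=0, draw]
BK 10: (5.2,0) -> (-4.8,0) [heading=0, draw]
FD 11.2: (-4.8,0) -> (6.4,0) [heading=0, draw]
RT 15: heading 0 -> 345
PU: pen up
FD 8: (6.4,0) -> (14.127,-2.071) [heading=345, move]
FD 3: (14.127,-2.071) -> (17.025,-2.847) [heading=345, move]
LT 214: heading 345 -> 199
FD 12.5: (17.025,-2.847) -> (5.206,-6.917) [heading=199, move]
RT 15: heading 199 -> 184
PU: pen up
FD 12.7: (5.206,-6.917) -> (-7.463,-7.803) [heading=184, move]
LT 296: heading 184 -> 120
Final: pos=(-7.463,-7.803), heading=120, 3 segment(s) drawn

Start position: (0, 0)
Final position: (-7.463, -7.803)
Distance = 10.797; >= 1e-6 -> NOT closed

Answer: no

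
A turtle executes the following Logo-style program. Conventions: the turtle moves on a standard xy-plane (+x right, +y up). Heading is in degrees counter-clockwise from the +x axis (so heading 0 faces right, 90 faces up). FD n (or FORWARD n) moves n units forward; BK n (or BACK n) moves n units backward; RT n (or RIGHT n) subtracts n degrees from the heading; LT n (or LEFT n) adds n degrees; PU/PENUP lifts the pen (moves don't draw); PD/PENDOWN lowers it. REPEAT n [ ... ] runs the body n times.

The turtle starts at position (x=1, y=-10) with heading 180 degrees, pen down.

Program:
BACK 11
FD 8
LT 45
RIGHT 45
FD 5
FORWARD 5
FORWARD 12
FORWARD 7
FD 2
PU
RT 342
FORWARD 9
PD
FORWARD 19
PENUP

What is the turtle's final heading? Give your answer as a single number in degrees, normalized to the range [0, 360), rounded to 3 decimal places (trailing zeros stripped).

Answer: 198

Derivation:
Executing turtle program step by step:
Start: pos=(1,-10), heading=180, pen down
BK 11: (1,-10) -> (12,-10) [heading=180, draw]
FD 8: (12,-10) -> (4,-10) [heading=180, draw]
LT 45: heading 180 -> 225
RT 45: heading 225 -> 180
FD 5: (4,-10) -> (-1,-10) [heading=180, draw]
FD 5: (-1,-10) -> (-6,-10) [heading=180, draw]
FD 12: (-6,-10) -> (-18,-10) [heading=180, draw]
FD 7: (-18,-10) -> (-25,-10) [heading=180, draw]
FD 2: (-25,-10) -> (-27,-10) [heading=180, draw]
PU: pen up
RT 342: heading 180 -> 198
FD 9: (-27,-10) -> (-35.56,-12.781) [heading=198, move]
PD: pen down
FD 19: (-35.56,-12.781) -> (-53.63,-18.652) [heading=198, draw]
PU: pen up
Final: pos=(-53.63,-18.652), heading=198, 8 segment(s) drawn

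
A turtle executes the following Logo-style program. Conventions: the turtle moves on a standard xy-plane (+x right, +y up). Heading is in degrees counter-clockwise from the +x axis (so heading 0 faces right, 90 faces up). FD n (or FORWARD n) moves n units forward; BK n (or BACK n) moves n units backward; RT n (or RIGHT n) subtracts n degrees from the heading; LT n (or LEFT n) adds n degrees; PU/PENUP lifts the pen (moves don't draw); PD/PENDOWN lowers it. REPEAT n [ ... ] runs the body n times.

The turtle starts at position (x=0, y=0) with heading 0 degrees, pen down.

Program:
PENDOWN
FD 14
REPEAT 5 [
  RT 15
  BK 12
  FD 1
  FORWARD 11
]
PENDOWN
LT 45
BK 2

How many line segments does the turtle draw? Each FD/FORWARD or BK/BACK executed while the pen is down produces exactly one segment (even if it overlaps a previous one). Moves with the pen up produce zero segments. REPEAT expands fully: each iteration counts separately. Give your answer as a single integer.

Answer: 17

Derivation:
Executing turtle program step by step:
Start: pos=(0,0), heading=0, pen down
PD: pen down
FD 14: (0,0) -> (14,0) [heading=0, draw]
REPEAT 5 [
  -- iteration 1/5 --
  RT 15: heading 0 -> 345
  BK 12: (14,0) -> (2.409,3.106) [heading=345, draw]
  FD 1: (2.409,3.106) -> (3.375,2.847) [heading=345, draw]
  FD 11: (3.375,2.847) -> (14,0) [heading=345, draw]
  -- iteration 2/5 --
  RT 15: heading 345 -> 330
  BK 12: (14,0) -> (3.608,6) [heading=330, draw]
  FD 1: (3.608,6) -> (4.474,5.5) [heading=330, draw]
  FD 11: (4.474,5.5) -> (14,0) [heading=330, draw]
  -- iteration 3/5 --
  RT 15: heading 330 -> 315
  BK 12: (14,0) -> (5.515,8.485) [heading=315, draw]
  FD 1: (5.515,8.485) -> (6.222,7.778) [heading=315, draw]
  FD 11: (6.222,7.778) -> (14,0) [heading=315, draw]
  -- iteration 4/5 --
  RT 15: heading 315 -> 300
  BK 12: (14,0) -> (8,10.392) [heading=300, draw]
  FD 1: (8,10.392) -> (8.5,9.526) [heading=300, draw]
  FD 11: (8.5,9.526) -> (14,0) [heading=300, draw]
  -- iteration 5/5 --
  RT 15: heading 300 -> 285
  BK 12: (14,0) -> (10.894,11.591) [heading=285, draw]
  FD 1: (10.894,11.591) -> (11.153,10.625) [heading=285, draw]
  FD 11: (11.153,10.625) -> (14,0) [heading=285, draw]
]
PD: pen down
LT 45: heading 285 -> 330
BK 2: (14,0) -> (12.268,1) [heading=330, draw]
Final: pos=(12.268,1), heading=330, 17 segment(s) drawn
Segments drawn: 17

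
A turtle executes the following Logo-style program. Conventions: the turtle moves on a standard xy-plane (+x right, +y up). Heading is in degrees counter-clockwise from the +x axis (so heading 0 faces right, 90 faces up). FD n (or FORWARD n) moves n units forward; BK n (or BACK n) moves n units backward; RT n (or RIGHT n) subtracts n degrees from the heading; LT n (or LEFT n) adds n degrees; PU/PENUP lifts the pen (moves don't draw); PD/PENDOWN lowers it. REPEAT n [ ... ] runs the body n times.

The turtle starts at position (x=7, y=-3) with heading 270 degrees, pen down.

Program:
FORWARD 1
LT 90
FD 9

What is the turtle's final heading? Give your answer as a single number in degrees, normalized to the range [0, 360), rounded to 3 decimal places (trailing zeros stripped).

Executing turtle program step by step:
Start: pos=(7,-3), heading=270, pen down
FD 1: (7,-3) -> (7,-4) [heading=270, draw]
LT 90: heading 270 -> 0
FD 9: (7,-4) -> (16,-4) [heading=0, draw]
Final: pos=(16,-4), heading=0, 2 segment(s) drawn

Answer: 0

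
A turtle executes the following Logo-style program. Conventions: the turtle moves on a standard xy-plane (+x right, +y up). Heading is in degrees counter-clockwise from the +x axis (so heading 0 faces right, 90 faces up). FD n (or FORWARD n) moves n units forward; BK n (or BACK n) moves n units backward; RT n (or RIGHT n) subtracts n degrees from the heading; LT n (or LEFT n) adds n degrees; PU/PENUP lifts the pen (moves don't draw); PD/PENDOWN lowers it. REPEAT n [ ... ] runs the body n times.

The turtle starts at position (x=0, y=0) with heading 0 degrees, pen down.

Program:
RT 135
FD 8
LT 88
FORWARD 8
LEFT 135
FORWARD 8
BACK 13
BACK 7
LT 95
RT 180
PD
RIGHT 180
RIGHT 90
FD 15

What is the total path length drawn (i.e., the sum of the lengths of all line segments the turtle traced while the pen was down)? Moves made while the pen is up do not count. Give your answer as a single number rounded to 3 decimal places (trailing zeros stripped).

Executing turtle program step by step:
Start: pos=(0,0), heading=0, pen down
RT 135: heading 0 -> 225
FD 8: (0,0) -> (-5.657,-5.657) [heading=225, draw]
LT 88: heading 225 -> 313
FD 8: (-5.657,-5.657) -> (-0.201,-11.508) [heading=313, draw]
LT 135: heading 313 -> 88
FD 8: (-0.201,-11.508) -> (0.078,-3.513) [heading=88, draw]
BK 13: (0.078,-3.513) -> (-0.375,-16.505) [heading=88, draw]
BK 7: (-0.375,-16.505) -> (-0.62,-23.5) [heading=88, draw]
LT 95: heading 88 -> 183
RT 180: heading 183 -> 3
PD: pen down
RT 180: heading 3 -> 183
RT 90: heading 183 -> 93
FD 15: (-0.62,-23.5) -> (-1.405,-8.521) [heading=93, draw]
Final: pos=(-1.405,-8.521), heading=93, 6 segment(s) drawn

Segment lengths:
  seg 1: (0,0) -> (-5.657,-5.657), length = 8
  seg 2: (-5.657,-5.657) -> (-0.201,-11.508), length = 8
  seg 3: (-0.201,-11.508) -> (0.078,-3.513), length = 8
  seg 4: (0.078,-3.513) -> (-0.375,-16.505), length = 13
  seg 5: (-0.375,-16.505) -> (-0.62,-23.5), length = 7
  seg 6: (-0.62,-23.5) -> (-1.405,-8.521), length = 15
Total = 59

Answer: 59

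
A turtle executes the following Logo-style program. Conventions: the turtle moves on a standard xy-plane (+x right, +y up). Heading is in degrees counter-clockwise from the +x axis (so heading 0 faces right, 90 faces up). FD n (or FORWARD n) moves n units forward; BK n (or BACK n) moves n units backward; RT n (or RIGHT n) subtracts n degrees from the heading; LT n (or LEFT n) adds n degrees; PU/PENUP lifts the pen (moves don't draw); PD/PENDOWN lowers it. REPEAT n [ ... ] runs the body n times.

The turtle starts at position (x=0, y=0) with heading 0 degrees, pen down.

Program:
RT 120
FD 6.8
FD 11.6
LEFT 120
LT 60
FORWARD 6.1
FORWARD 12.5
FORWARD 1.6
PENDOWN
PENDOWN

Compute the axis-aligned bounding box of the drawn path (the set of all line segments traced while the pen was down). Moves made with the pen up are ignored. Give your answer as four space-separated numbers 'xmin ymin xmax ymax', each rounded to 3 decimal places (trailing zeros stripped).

Answer: -9.2 -15.935 0.9 1.559

Derivation:
Executing turtle program step by step:
Start: pos=(0,0), heading=0, pen down
RT 120: heading 0 -> 240
FD 6.8: (0,0) -> (-3.4,-5.889) [heading=240, draw]
FD 11.6: (-3.4,-5.889) -> (-9.2,-15.935) [heading=240, draw]
LT 120: heading 240 -> 0
LT 60: heading 0 -> 60
FD 6.1: (-9.2,-15.935) -> (-6.15,-10.652) [heading=60, draw]
FD 12.5: (-6.15,-10.652) -> (0.1,0.173) [heading=60, draw]
FD 1.6: (0.1,0.173) -> (0.9,1.559) [heading=60, draw]
PD: pen down
PD: pen down
Final: pos=(0.9,1.559), heading=60, 5 segment(s) drawn

Segment endpoints: x in {-9.2, -6.15, -3.4, 0, 0.1, 0.9}, y in {-15.935, -10.652, -5.889, 0, 0.173, 1.559}
xmin=-9.2, ymin=-15.935, xmax=0.9, ymax=1.559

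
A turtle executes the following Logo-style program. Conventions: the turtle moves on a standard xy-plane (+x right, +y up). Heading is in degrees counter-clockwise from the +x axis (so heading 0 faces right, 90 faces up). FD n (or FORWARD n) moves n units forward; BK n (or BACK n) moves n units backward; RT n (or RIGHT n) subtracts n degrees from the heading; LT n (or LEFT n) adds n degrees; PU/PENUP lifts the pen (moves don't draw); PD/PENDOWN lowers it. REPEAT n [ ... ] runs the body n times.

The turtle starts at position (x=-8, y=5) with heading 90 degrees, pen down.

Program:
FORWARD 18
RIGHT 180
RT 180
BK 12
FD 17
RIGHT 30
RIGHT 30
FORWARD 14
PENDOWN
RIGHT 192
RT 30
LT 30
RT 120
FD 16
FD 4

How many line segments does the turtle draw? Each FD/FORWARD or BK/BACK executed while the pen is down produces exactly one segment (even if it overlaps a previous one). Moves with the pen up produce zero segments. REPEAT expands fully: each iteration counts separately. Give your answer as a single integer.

Answer: 6

Derivation:
Executing turtle program step by step:
Start: pos=(-8,5), heading=90, pen down
FD 18: (-8,5) -> (-8,23) [heading=90, draw]
RT 180: heading 90 -> 270
RT 180: heading 270 -> 90
BK 12: (-8,23) -> (-8,11) [heading=90, draw]
FD 17: (-8,11) -> (-8,28) [heading=90, draw]
RT 30: heading 90 -> 60
RT 30: heading 60 -> 30
FD 14: (-8,28) -> (4.124,35) [heading=30, draw]
PD: pen down
RT 192: heading 30 -> 198
RT 30: heading 198 -> 168
LT 30: heading 168 -> 198
RT 120: heading 198 -> 78
FD 16: (4.124,35) -> (7.451,50.65) [heading=78, draw]
FD 4: (7.451,50.65) -> (8.283,54.563) [heading=78, draw]
Final: pos=(8.283,54.563), heading=78, 6 segment(s) drawn
Segments drawn: 6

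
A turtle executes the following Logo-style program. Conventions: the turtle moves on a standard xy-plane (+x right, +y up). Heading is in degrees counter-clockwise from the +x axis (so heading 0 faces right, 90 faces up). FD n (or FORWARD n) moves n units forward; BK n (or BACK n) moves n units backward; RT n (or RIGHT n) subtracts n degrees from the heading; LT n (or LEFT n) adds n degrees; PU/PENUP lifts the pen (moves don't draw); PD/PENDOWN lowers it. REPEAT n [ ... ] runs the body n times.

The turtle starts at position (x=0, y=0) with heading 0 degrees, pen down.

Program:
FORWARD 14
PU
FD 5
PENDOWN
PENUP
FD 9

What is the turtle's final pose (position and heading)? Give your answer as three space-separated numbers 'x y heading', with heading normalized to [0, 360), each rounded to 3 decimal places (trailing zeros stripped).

Executing turtle program step by step:
Start: pos=(0,0), heading=0, pen down
FD 14: (0,0) -> (14,0) [heading=0, draw]
PU: pen up
FD 5: (14,0) -> (19,0) [heading=0, move]
PD: pen down
PU: pen up
FD 9: (19,0) -> (28,0) [heading=0, move]
Final: pos=(28,0), heading=0, 1 segment(s) drawn

Answer: 28 0 0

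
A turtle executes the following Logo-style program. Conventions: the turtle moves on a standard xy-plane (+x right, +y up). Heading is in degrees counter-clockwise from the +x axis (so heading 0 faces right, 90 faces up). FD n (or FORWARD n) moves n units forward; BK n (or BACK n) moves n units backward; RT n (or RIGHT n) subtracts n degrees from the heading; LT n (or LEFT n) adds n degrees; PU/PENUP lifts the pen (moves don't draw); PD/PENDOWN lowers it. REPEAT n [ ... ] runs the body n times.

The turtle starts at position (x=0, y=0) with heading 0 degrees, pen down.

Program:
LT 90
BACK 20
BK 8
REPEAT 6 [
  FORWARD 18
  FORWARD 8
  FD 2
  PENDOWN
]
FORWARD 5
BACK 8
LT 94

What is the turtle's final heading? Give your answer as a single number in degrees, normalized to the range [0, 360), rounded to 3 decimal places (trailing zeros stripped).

Answer: 184

Derivation:
Executing turtle program step by step:
Start: pos=(0,0), heading=0, pen down
LT 90: heading 0 -> 90
BK 20: (0,0) -> (0,-20) [heading=90, draw]
BK 8: (0,-20) -> (0,-28) [heading=90, draw]
REPEAT 6 [
  -- iteration 1/6 --
  FD 18: (0,-28) -> (0,-10) [heading=90, draw]
  FD 8: (0,-10) -> (0,-2) [heading=90, draw]
  FD 2: (0,-2) -> (0,0) [heading=90, draw]
  PD: pen down
  -- iteration 2/6 --
  FD 18: (0,0) -> (0,18) [heading=90, draw]
  FD 8: (0,18) -> (0,26) [heading=90, draw]
  FD 2: (0,26) -> (0,28) [heading=90, draw]
  PD: pen down
  -- iteration 3/6 --
  FD 18: (0,28) -> (0,46) [heading=90, draw]
  FD 8: (0,46) -> (0,54) [heading=90, draw]
  FD 2: (0,54) -> (0,56) [heading=90, draw]
  PD: pen down
  -- iteration 4/6 --
  FD 18: (0,56) -> (0,74) [heading=90, draw]
  FD 8: (0,74) -> (0,82) [heading=90, draw]
  FD 2: (0,82) -> (0,84) [heading=90, draw]
  PD: pen down
  -- iteration 5/6 --
  FD 18: (0,84) -> (0,102) [heading=90, draw]
  FD 8: (0,102) -> (0,110) [heading=90, draw]
  FD 2: (0,110) -> (0,112) [heading=90, draw]
  PD: pen down
  -- iteration 6/6 --
  FD 18: (0,112) -> (0,130) [heading=90, draw]
  FD 8: (0,130) -> (0,138) [heading=90, draw]
  FD 2: (0,138) -> (0,140) [heading=90, draw]
  PD: pen down
]
FD 5: (0,140) -> (0,145) [heading=90, draw]
BK 8: (0,145) -> (0,137) [heading=90, draw]
LT 94: heading 90 -> 184
Final: pos=(0,137), heading=184, 22 segment(s) drawn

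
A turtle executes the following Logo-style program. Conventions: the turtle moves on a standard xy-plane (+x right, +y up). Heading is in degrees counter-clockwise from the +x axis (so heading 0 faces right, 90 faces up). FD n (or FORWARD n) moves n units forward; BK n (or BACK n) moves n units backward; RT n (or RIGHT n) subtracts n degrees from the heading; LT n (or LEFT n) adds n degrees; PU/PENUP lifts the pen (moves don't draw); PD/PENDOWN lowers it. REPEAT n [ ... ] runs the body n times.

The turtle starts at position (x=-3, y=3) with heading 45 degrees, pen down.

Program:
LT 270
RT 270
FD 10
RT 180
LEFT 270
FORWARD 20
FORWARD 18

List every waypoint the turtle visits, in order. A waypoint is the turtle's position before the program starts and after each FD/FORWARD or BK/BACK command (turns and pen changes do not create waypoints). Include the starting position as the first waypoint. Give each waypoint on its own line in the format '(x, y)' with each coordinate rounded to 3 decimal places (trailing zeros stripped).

Answer: (-3, 3)
(4.071, 10.071)
(-10.071, 24.213)
(-22.799, 36.941)

Derivation:
Executing turtle program step by step:
Start: pos=(-3,3), heading=45, pen down
LT 270: heading 45 -> 315
RT 270: heading 315 -> 45
FD 10: (-3,3) -> (4.071,10.071) [heading=45, draw]
RT 180: heading 45 -> 225
LT 270: heading 225 -> 135
FD 20: (4.071,10.071) -> (-10.071,24.213) [heading=135, draw]
FD 18: (-10.071,24.213) -> (-22.799,36.941) [heading=135, draw]
Final: pos=(-22.799,36.941), heading=135, 3 segment(s) drawn
Waypoints (4 total):
(-3, 3)
(4.071, 10.071)
(-10.071, 24.213)
(-22.799, 36.941)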